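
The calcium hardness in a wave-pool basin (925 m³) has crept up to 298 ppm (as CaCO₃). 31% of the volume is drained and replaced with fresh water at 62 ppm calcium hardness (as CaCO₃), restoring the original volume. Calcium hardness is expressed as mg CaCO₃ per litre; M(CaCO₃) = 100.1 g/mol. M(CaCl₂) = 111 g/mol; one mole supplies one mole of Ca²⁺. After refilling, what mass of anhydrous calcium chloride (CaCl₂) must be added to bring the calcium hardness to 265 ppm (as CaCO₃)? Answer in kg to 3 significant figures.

41.2 kg

Volume: 925 m³ = 925,000 L.
After draining 31% and refilling: 298 × 0.69 + 62 × 0.31 = 224.84 ppm.
Deficit to target: 265 − 224.84 = 40.16 mg/L.
As CaCO₃: 40.16 mg/L × 925,000 L = 37,150 g; ÷ 100.1 = 371.1 mol Ca²⁺.
Mass: 371.1 × 111 = 41,190 g.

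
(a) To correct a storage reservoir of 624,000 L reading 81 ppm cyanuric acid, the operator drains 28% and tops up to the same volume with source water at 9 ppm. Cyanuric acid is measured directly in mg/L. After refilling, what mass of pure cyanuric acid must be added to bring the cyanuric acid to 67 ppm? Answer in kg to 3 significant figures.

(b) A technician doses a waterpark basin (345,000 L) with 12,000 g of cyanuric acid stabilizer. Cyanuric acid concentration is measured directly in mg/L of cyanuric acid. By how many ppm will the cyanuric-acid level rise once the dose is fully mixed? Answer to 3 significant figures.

(a) 3.84 kg; (b) 34.8 ppm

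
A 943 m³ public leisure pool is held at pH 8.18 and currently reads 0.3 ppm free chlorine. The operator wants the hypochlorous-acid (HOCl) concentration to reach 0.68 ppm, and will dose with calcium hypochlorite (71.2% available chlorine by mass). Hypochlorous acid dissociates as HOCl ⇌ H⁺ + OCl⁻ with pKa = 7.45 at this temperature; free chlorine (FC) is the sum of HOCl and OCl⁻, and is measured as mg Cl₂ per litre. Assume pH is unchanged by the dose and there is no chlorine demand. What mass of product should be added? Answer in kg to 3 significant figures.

Volume: 943 m³ = 943,000 L.
[OCl⁻]/[HOCl] = 10^(pH − pKa) = 10^(8.18 − 7.45) = 5.37; fraction as HOCl = 1/(1 + 5.37) = 0.157.
Free chlorine required for 0.68 ppm HOCl: 0.68 / 0.157 = 4.332 ppm.
FC to add: 4.332 − 0.3 = 4.032 mg/L as Cl₂.
Cl₂ equivalent: 4.032 mg/L × 943,000 L = 3802 g.
Product at 71.2% available Cl: 3802 / 0.712 = 5340 g.

5.34 kg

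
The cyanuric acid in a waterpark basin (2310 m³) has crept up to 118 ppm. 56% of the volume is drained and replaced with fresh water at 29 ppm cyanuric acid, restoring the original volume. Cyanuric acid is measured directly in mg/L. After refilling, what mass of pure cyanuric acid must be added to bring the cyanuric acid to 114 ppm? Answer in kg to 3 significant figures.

Volume: 2310 m³ = 2,310,000 L.
After draining 56% and refilling: 118 × 0.44 + 29 × 0.56 = 68.16 ppm.
Deficit to target: 114 − 68.16 = 45.84 mg/L.
Mass: 45.84 mg/L × 2,310,000 L = 105,900 g cyanuric acid.

106 kg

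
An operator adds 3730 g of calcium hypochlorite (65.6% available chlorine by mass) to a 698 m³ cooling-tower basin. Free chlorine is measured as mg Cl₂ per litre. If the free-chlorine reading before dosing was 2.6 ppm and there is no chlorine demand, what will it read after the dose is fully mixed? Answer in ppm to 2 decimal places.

Volume: 698 m³ = 698,000 L.
Available chlorine delivered: 3730 g × 0.656 = 2447 g as Cl₂.
Concentration rise: 2447 g / 698,000 L = 3.506 mg/L = 3.51 ppm.
Final FC: 2.6 + 3.51 = 6.11 ppm.

6.11 ppm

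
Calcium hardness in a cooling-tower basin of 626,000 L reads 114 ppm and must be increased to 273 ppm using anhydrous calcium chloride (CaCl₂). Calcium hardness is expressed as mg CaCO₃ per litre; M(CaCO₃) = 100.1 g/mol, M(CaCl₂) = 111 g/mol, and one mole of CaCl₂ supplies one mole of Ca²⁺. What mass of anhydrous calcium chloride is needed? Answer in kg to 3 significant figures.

110 kg

Hardness to add: (273 − 114) = 159 mg/L as CaCO₃ × 626,000 L = 99,530 g as CaCO₃.
Moles of Ca²⁺ (1 mol Ca²⁺ ≡ 1 mol CaCO₃): 99,530 / 100.1 g/mol = 994.3 mol.
Mass of CaCl₂: 994.3 × 111 = 110,400 g.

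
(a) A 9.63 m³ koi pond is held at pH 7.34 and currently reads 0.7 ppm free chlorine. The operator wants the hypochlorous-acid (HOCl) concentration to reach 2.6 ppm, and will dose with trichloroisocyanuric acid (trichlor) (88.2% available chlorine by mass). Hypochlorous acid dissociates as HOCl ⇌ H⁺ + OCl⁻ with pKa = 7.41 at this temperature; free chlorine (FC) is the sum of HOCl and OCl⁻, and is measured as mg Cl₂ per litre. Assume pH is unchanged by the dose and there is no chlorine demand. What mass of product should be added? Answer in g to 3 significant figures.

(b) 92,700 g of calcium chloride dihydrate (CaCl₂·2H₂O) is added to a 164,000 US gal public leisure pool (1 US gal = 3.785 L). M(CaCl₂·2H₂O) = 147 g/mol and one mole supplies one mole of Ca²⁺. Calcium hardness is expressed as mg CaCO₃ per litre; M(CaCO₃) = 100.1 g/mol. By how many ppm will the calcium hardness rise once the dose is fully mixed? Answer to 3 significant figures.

(a) 44.9 g; (b) 102 ppm

(a) Volume: 9.63 m³ = 9,630 L.
(a) [OCl⁻]/[HOCl] = 10^(pH − pKa) = 10^(7.34 − 7.41) = 0.8511; fraction as HOCl = 1/(1 + 0.8511) = 0.5402.
(a) Free chlorine required for 2.6 ppm HOCl: 2.6 / 0.5402 = 4.813 ppm.
(a) FC to add: 4.813 − 0.7 = 4.113 mg/L as Cl₂.
(a) Cl₂ equivalent: 4.113 mg/L × 9,630 L = 39.61 g.
(a) Product at 88.2% available Cl: 39.61 / 0.882 = 44.91 g.

(b) Volume: 164,000 US gal × 3.785 L/gal = 620,740 L.
(b) Moles of Ca²⁺: 92,700 g ÷ 147 g/mol = 630.6 mol.
(b) As CaCO₃: 630.6 mol × 100.1 g/mol = 63,120 g.
(b) Rise: 63,120 g / 620,740 L × 1000 = 101.7 mg/L.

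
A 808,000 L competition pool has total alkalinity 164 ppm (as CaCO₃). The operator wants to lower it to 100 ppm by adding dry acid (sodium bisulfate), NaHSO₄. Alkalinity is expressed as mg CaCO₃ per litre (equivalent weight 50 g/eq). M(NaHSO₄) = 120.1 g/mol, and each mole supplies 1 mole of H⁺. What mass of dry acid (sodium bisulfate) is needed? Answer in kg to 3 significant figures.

Alkalinity to neutralize: (164 − 100) = 64 mg/L as CaCO₃ × 808,000 L = 51,710 g as CaCO₃.
Equivalents of H⁺ required: 51,710 ÷ 50 g/eq = 1034 eq = 1034 mol NaHSO₄.
Mass of NaHSO₄: 1034 × 120.1 = 124,200 g.

124 kg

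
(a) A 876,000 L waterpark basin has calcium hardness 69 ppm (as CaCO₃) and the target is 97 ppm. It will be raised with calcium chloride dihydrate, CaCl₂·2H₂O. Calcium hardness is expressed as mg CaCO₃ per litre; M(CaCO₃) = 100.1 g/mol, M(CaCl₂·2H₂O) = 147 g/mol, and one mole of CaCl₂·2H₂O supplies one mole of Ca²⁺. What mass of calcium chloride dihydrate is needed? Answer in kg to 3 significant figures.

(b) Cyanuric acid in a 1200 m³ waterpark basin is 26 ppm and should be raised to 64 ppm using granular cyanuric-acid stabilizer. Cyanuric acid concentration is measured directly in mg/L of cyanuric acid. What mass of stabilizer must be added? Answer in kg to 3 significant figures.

(a) 36.0 kg; (b) 45.6 kg

(a) Hardness to add: (97 − 69) = 28 mg/L as CaCO₃ × 876,000 L = 24,530 g as CaCO₃.
(a) Moles of Ca²⁺ (1 mol Ca²⁺ ≡ 1 mol CaCO₃): 24,530 / 100.1 g/mol = 245 mol.
(a) Mass of CaCl₂·2H₂O: 245 × 147 = 36,020 g.

(b) Volume: 1200 m³ = 1,200,000 L.
(b) CYA to add: (64 − 26) = 38 mg/L × 1,200,000 L = 45,600 g cyanuric acid.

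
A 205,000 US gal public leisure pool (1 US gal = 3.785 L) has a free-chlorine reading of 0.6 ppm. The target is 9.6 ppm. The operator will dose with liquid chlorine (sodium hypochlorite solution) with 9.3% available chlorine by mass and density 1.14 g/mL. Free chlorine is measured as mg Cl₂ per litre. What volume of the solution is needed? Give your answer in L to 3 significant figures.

Volume: 205,000 US gal × 3.785 L/gal = 775,925 L.
Chlorine deficit: 9.6 − 0.6 = 9 ppm = 9 mg/L as Cl₂.
Cl₂ equivalent needed: 9 mg/L × 775,925 L = 6,983,000 mg = 6983 g.
Product at 9.3% available chlorine: 6983 / 0.093 = 75,090 g.
Volume at density 1.14 g/mL: 75,090 g ÷ 1.14 g/mL = 65,870 mL.

65.9 L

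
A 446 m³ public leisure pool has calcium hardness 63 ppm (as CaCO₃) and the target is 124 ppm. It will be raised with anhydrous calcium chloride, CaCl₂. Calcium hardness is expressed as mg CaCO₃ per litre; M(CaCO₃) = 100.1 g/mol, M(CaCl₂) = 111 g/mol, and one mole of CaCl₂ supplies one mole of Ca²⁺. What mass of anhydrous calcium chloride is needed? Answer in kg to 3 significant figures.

Volume: 446 m³ = 446,000 L.
Hardness to add: (124 − 63) = 61 mg/L as CaCO₃ × 446,000 L = 27,210 g as CaCO₃.
Moles of Ca²⁺ (1 mol Ca²⁺ ≡ 1 mol CaCO₃): 27,210 / 100.1 g/mol = 271.8 mol.
Mass of CaCl₂: 271.8 × 111 = 30,170 g.

30.2 kg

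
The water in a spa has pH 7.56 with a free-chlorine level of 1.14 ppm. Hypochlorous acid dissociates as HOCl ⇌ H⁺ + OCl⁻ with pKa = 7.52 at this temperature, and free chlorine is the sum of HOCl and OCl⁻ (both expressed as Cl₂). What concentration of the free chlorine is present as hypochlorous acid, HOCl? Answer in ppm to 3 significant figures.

[OCl⁻]/[HOCl] = 10^(pH − pKa) = 10^(7.56 − 7.52) = 10^0.04 = 1.096.
Fraction as HOCl = 1 / (1 + 1.096) = 0.477.
HOCl = 0.477 × 1.14 ppm = 0.5438 ppm.

0.544 ppm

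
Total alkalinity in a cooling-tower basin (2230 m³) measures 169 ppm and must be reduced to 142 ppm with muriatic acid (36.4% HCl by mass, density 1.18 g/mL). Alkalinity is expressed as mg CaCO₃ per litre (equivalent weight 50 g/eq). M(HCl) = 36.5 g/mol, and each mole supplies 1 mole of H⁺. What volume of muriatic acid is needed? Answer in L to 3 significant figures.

102 L

Volume: 2230 m³ = 2,230,000 L.
Alkalinity to neutralize: (169 − 142) = 27 mg/L as CaCO₃ × 2,230,000 L = 60,210 g as CaCO₃.
Equivalents of H⁺ required: 60,210 ÷ 50 g/eq = 1204 eq = 1204 mol HCl.
Mass of HCl: 1204 × 36.5 = 43,950 g.
Mass of 36.4% solution: 43,950 / 0.364 = 120,800 g.
Volume: 120,800 g ÷ 1.18 g/mL = 102,300 mL.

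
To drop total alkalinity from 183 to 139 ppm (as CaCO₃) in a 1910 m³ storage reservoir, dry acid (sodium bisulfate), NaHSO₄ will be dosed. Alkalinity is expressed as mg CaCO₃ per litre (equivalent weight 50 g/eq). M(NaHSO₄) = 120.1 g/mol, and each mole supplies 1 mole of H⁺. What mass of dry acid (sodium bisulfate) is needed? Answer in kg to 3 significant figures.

Volume: 1910 m³ = 1,910,000 L.
Alkalinity to neutralize: (183 − 139) = 44 mg/L as CaCO₃ × 1,910,000 L = 84,040 g as CaCO₃.
Equivalents of H⁺ required: 84,040 ÷ 50 g/eq = 1681 eq = 1681 mol NaHSO₄.
Mass of NaHSO₄: 1681 × 120.1 = 201,900 g.

202 kg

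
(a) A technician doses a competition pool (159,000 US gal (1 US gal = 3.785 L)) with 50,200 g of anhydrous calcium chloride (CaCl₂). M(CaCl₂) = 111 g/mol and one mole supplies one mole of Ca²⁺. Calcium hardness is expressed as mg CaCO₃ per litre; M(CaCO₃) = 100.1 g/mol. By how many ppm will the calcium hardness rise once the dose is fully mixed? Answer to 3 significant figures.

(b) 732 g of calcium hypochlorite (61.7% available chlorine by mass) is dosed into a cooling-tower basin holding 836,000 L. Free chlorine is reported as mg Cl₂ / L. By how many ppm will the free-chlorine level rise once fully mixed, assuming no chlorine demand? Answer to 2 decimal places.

(a) 75.2 ppm; (b) 0.54 ppm

(a) Volume: 159,000 US gal × 3.785 L/gal = 601,815 L.
(a) Moles of Ca²⁺: 50,200 g ÷ 111 g/mol = 452.3 mol.
(a) As CaCO₃: 452.3 mol × 100.1 g/mol = 45,270 g.
(a) Rise: 45,270 g / 601,815 L × 1000 = 75.22 mg/L.

(b) Available chlorine delivered: 732 g × 0.617 = 451.6 g as Cl₂.
(b) Concentration rise: 451.6 g / 836,000 L = 0.5402 mg/L = 0.54 ppm.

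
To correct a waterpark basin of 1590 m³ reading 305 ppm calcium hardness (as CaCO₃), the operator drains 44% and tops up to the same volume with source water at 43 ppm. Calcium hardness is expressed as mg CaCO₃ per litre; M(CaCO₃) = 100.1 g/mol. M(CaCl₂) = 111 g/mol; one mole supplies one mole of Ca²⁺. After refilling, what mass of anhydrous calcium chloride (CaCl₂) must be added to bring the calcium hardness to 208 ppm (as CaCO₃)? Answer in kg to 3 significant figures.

Volume: 1590 m³ = 1,590,000 L.
After draining 44% and refilling: 305 × 0.56 + 43 × 0.44 = 189.72 ppm.
Deficit to target: 208 − 189.72 = 18.28 mg/L.
As CaCO₃: 18.28 mg/L × 1,590,000 L = 29,070 g; ÷ 100.1 = 290.4 mol Ca²⁺.
Mass: 290.4 × 111 = 32,230 g.

32.2 kg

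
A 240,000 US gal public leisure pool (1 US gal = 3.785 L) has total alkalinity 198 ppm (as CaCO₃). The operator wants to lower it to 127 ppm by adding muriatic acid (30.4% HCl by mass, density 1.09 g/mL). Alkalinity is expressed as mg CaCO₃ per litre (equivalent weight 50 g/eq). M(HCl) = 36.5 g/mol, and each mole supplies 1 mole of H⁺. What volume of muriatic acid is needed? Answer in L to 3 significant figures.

Volume: 240,000 US gal × 3.785 L/gal = 908,400 L.
Alkalinity to neutralize: (198 − 127) = 71 mg/L as CaCO₃ × 908,400 L = 64,500 g as CaCO₃.
Equivalents of H⁺ required: 64,500 ÷ 50 g/eq = 1290 eq = 1290 mol HCl.
Mass of HCl: 1290 × 36.5 = 47,080 g.
Mass of 30.4% solution: 47,080 / 0.304 = 154,900 g.
Volume: 154,900 g ÷ 1.09 g/mL = 142,100 mL.

142 L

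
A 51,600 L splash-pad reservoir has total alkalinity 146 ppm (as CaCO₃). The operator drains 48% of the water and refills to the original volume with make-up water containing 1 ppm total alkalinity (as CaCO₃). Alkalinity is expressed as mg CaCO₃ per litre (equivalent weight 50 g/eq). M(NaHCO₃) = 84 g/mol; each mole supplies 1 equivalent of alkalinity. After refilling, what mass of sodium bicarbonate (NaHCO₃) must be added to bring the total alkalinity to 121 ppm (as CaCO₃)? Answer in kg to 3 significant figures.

3.87 kg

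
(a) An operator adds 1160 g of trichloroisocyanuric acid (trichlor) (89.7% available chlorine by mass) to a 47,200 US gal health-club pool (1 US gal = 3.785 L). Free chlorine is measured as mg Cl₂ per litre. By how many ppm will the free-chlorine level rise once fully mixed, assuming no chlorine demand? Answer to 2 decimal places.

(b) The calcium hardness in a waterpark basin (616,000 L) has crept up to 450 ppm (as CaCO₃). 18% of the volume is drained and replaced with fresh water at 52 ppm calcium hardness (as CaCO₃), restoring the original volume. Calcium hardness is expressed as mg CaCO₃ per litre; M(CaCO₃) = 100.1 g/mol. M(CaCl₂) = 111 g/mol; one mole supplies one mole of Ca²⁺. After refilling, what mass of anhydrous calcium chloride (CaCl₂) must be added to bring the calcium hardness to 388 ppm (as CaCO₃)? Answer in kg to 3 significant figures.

(a) 5.82 ppm; (b) 6.58 kg

(a) Volume: 47,200 US gal × 3.785 L/gal = 178,652 L.
(a) Available chlorine delivered: 1160 g × 0.897 = 1041 g as Cl₂.
(a) Concentration rise: 1041 g / 178,652 L = 5.824 mg/L = 5.82 ppm.

(b) After draining 18% and refilling: 450 × 0.82 + 52 × 0.18 = 378.36 ppm.
(b) Deficit to target: 388 − 378.36 = 9.64 mg/L.
(b) As CaCO₃: 9.64 mg/L × 616,000 L = 5938 g; ÷ 100.1 = 59.32 mol Ca²⁺.
(b) Mass: 59.32 × 111 = 6585 g.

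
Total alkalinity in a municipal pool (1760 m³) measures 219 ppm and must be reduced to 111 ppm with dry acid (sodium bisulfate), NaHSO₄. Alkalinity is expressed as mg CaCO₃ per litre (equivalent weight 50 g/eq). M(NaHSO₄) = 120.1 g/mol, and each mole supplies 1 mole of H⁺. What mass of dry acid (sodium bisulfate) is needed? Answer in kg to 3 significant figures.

Volume: 1760 m³ = 1,760,000 L.
Alkalinity to neutralize: (219 − 111) = 108 mg/L as CaCO₃ × 1,760,000 L = 190,100 g as CaCO₃.
Equivalents of H⁺ required: 190,100 ÷ 50 g/eq = 3802 eq = 3802 mol NaHSO₄.
Mass of NaHSO₄: 3802 × 120.1 = 456,600 g.

457 kg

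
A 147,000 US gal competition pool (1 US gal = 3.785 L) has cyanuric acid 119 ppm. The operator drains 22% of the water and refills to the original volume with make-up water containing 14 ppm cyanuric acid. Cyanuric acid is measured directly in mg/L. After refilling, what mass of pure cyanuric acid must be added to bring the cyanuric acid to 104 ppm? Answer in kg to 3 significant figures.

Volume: 147,000 US gal × 3.785 L/gal = 556,395 L.
After draining 22% and refilling: 119 × 0.78 + 14 × 0.22 = 95.9 ppm.
Deficit to target: 104 − 95.9 = 8.1 mg/L.
Mass: 8.1 mg/L × 556,395 L = 4507 g cyanuric acid.

4.51 kg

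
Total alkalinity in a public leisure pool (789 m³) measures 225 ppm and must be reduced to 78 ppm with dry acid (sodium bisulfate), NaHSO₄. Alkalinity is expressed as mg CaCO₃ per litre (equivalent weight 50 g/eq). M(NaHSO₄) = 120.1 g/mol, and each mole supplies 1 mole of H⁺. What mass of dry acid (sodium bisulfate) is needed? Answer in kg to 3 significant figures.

279 kg

Volume: 789 m³ = 789,000 L.
Alkalinity to neutralize: (225 − 78) = 147 mg/L as CaCO₃ × 789,000 L = 116,000 g as CaCO₃.
Equivalents of H⁺ required: 116,000 ÷ 50 g/eq = 2320 eq = 2320 mol NaHSO₄.
Mass of NaHSO₄: 2320 × 120.1 = 278,600 g.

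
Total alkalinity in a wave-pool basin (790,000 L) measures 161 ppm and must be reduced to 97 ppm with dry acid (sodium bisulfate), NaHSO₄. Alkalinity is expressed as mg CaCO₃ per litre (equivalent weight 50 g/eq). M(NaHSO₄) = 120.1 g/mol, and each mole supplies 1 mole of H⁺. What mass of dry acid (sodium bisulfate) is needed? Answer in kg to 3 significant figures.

121 kg

Alkalinity to neutralize: (161 − 97) = 64 mg/L as CaCO₃ × 790,000 L = 50,560 g as CaCO₃.
Equivalents of H⁺ required: 50,560 ÷ 50 g/eq = 1011 eq = 1011 mol NaHSO₄.
Mass of NaHSO₄: 1011 × 120.1 = 121,400 g.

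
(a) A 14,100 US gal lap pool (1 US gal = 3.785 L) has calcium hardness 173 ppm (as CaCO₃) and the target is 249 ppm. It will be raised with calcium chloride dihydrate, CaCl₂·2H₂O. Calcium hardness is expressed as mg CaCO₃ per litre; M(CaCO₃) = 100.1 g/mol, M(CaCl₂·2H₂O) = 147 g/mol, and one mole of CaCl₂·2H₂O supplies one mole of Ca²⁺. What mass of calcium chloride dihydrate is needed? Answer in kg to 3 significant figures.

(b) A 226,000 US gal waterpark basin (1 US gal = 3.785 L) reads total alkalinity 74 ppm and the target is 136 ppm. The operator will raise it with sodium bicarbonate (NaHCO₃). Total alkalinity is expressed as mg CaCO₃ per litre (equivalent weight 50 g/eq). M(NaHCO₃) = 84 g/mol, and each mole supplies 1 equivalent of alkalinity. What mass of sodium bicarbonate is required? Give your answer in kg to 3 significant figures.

(a) Volume: 14,100 US gal × 3.785 L/gal = 53,368 L.
(a) Hardness to add: (249 − 173) = 76 mg/L as CaCO₃ × 53,368 L = 4056 g as CaCO₃.
(a) Moles of Ca²⁺ (1 mol Ca²⁺ ≡ 1 mol CaCO₃): 4056 / 100.1 g/mol = 40.52 mol.
(a) Mass of CaCl₂·2H₂O: 40.52 × 147 = 5956 g.

(b) Volume: 226,000 US gal × 3.785 L/gal = 855,410 L.
(b) Alkalinity to add: (136 − 74) = 62 mg/L as CaCO₃ × 855,410 L = 53,040 g as CaCO₃.
(b) Equivalents: 53,040 g ÷ 50 g/eq = 1061 eq.
(b) NaHCO₃ supplies 1 eq per mole → 1061 mol.
(b) Mass: 1061 mol × 84 g/mol = 89,100 g.

(a) 5.96 kg; (b) 89.1 kg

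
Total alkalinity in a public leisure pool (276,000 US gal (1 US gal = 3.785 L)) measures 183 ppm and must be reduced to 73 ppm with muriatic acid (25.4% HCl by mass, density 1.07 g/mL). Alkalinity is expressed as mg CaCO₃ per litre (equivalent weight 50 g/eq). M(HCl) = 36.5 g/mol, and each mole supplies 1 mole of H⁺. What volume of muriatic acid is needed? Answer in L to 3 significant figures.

Volume: 276,000 US gal × 3.785 L/gal = 1,044,660 L.
Alkalinity to neutralize: (183 − 73) = 110 mg/L as CaCO₃ × 1,044,660 L = 114,900 g as CaCO₃.
Equivalents of H⁺ required: 114,900 ÷ 50 g/eq = 2298 eq = 2298 mol HCl.
Mass of HCl: 2298 × 36.5 = 83,890 g.
Mass of 25.4% solution: 83,890 / 0.254 = 330,300 g.
Volume: 330,300 g ÷ 1.07 g/mL = 308,700 mL.

309 L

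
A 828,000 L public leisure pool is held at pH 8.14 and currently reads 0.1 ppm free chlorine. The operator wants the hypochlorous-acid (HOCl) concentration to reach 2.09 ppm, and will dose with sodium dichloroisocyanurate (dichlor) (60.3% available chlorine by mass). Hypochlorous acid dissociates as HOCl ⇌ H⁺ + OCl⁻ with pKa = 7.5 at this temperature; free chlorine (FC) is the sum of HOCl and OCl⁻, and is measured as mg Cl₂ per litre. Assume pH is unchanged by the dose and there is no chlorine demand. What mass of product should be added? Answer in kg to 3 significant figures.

15.3 kg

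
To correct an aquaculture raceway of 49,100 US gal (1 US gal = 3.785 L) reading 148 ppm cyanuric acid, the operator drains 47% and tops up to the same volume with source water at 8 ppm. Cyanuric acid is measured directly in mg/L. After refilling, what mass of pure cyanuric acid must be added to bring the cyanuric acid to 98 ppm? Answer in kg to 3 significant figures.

Volume: 49,100 US gal × 3.785 L/gal = 185,844 L.
After draining 47% and refilling: 148 × 0.53 + 8 × 0.47 = 82.2 ppm.
Deficit to target: 98 − 82.2 = 15.8 mg/L.
Mass: 15.8 mg/L × 185,844 L = 2936 g cyanuric acid.

2.94 kg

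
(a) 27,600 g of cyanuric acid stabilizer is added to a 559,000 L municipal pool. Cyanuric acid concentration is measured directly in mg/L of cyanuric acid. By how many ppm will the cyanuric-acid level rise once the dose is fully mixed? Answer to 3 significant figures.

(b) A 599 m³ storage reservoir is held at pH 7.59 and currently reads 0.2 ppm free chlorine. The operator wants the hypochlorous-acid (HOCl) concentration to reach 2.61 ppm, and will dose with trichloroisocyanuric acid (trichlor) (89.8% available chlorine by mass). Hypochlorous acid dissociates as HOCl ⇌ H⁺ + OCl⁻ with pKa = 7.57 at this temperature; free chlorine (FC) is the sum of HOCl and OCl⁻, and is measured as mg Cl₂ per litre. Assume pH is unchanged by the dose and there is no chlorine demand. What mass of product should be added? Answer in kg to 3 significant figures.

(a) Rise: 27,600 g / 559,000 L × 1000 = 49.37 mg/L.

(b) Volume: 599 m³ = 599,000 L.
(b) [OCl⁻]/[HOCl] = 10^(pH − pKa) = 10^(7.59 − 7.57) = 1.047; fraction as HOCl = 1/(1 + 1.047) = 0.4885.
(b) Free chlorine required for 2.61 ppm HOCl: 2.61 / 0.4885 = 5.343 ppm.
(b) FC to add: 5.343 − 0.2 = 5.143 mg/L as Cl₂.
(b) Cl₂ equivalent: 5.143 mg/L × 599,000 L = 3081 g.
(b) Product at 89.8% available Cl: 3081 / 0.898 = 3431 g.

(a) 49.4 ppm; (b) 3.43 kg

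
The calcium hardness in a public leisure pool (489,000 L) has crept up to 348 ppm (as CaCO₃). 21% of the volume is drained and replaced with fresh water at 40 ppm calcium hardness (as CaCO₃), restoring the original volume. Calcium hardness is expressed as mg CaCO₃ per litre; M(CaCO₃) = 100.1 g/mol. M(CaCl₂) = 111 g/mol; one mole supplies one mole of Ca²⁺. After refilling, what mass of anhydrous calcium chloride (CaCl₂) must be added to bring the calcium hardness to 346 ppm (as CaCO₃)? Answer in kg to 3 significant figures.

34.0 kg

After draining 21% and refilling: 348 × 0.79 + 40 × 0.21 = 283.32 ppm.
Deficit to target: 346 − 283.32 = 62.68 mg/L.
As CaCO₃: 62.68 mg/L × 489,000 L = 30,650 g; ÷ 100.1 = 306.2 mol Ca²⁺.
Mass: 306.2 × 111 = 33,990 g.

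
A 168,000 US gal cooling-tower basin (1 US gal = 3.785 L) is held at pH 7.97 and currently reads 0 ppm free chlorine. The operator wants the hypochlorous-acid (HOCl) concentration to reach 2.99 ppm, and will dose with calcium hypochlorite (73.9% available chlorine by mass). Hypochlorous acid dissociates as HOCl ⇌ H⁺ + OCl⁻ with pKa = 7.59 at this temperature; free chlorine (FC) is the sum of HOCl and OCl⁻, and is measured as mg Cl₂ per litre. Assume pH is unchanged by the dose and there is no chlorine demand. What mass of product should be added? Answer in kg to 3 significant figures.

Volume: 168,000 US gal × 3.785 L/gal = 635,880 L.
[OCl⁻]/[HOCl] = 10^(pH − pKa) = 10^(7.97 − 7.59) = 2.399; fraction as HOCl = 1/(1 + 2.399) = 0.2942.
Free chlorine required for 2.99 ppm HOCl: 2.99 / 0.2942 = 10.16 ppm.
FC to add: 10.16 − 0 = 10.16 mg/L as Cl₂.
Cl₂ equivalent: 10.16 mg/L × 635,880 L = 6462 g.
Product at 73.9% available Cl: 6462 / 0.739 = 8744 g.

8.74 kg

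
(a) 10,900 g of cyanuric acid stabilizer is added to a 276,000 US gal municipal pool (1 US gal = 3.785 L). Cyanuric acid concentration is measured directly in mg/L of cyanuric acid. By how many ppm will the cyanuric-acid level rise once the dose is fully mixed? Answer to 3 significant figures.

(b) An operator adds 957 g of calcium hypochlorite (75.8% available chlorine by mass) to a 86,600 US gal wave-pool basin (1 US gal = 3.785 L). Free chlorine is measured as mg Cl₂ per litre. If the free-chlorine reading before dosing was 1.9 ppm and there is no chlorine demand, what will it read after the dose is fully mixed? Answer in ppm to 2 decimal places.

(a) Volume: 276,000 US gal × 3.785 L/gal = 1,044,660 L.
(a) Rise: 10,900 g / 1,044,660 L × 1000 = 10.43 mg/L.

(b) Volume: 86,600 US gal × 3.785 L/gal = 327,781 L.
(b) Available chlorine delivered: 957 g × 0.758 = 725.4 g as Cl₂.
(b) Concentration rise: 725.4 g / 327,781 L = 2.213 mg/L = 2.21 ppm.
(b) Final FC: 1.9 + 2.21 = 4.11 ppm.

(a) 10.4 ppm; (b) 4.11 ppm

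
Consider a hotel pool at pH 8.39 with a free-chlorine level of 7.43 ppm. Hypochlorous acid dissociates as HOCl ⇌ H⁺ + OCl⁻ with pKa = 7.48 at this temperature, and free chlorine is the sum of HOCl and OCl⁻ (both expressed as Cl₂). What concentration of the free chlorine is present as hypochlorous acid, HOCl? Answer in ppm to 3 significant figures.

0.814 ppm

[OCl⁻]/[HOCl] = 10^(pH − pKa) = 10^(8.39 − 7.48) = 10^0.91 = 8.128.
Fraction as HOCl = 1 / (1 + 8.128) = 0.1095.
HOCl = 0.1095 × 7.43 ppm = 0.814 ppm.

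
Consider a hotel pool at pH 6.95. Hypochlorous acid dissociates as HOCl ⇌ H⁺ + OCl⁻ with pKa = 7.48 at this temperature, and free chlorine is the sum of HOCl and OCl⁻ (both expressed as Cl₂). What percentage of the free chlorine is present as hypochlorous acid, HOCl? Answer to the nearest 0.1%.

[OCl⁻]/[HOCl] = 10^(pH − pKa) = 10^(6.95 − 7.48) = 10^-0.53 = 0.2951.
Fraction as HOCl = 1 / (1 + 0.2951) = 0.7721.

77.2%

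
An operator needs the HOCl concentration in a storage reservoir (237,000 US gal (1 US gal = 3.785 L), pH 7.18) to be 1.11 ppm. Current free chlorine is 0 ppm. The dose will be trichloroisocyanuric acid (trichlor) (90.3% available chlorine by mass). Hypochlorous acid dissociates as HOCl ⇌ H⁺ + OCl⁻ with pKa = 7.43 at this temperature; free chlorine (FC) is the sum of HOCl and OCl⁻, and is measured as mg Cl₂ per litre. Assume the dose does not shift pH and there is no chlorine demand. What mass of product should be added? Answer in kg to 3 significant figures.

Volume: 237,000 US gal × 3.785 L/gal = 897,045 L.
[OCl⁻]/[HOCl] = 10^(pH − pKa) = 10^(7.18 − 7.43) = 0.5623; fraction as HOCl = 1/(1 + 0.5623) = 0.6401.
Free chlorine required for 1.11 ppm HOCl: 1.11 / 0.6401 = 1.734 ppm.
FC to add: 1.734 − 0 = 1.734 mg/L as Cl₂.
Cl₂ equivalent: 1.734 mg/L × 897,045 L = 1556 g.
Product at 90.3% available Cl: 1556 / 0.903 = 1723 g.

1.72 kg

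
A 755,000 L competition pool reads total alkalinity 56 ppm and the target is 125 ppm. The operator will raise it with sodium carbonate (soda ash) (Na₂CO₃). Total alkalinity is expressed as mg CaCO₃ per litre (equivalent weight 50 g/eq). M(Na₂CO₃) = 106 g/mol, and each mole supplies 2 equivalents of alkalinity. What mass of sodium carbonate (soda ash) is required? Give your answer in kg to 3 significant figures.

Alkalinity to add: (125 − 56) = 69 mg/L as CaCO₃ × 755,000 L = 52,100 g as CaCO₃.
Equivalents: 52,100 g ÷ 50 g/eq = 1042 eq.
Each mole of Na₂CO₃ supplies 2 eq, so 1042 / 2 = 521 mol.
Mass: 521 mol × 106 g/mol = 55,220 g.

55.2 kg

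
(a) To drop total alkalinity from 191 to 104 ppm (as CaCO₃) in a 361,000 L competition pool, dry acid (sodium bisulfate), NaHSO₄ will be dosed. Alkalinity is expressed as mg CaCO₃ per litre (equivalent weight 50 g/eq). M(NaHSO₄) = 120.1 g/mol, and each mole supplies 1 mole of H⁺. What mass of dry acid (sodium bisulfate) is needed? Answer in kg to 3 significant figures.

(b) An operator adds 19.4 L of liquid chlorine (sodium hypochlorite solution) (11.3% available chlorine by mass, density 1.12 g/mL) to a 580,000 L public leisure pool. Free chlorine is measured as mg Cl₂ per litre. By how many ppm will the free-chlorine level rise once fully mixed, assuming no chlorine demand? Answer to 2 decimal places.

(a) 75.4 kg; (b) 4.23 ppm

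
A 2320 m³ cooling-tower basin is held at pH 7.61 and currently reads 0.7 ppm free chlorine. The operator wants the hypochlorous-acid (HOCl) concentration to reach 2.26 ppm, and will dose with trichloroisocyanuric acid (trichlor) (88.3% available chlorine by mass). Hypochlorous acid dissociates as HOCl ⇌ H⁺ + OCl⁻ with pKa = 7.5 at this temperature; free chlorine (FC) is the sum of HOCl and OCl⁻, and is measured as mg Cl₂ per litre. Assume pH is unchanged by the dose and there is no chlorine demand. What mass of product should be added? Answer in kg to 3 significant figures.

11.7 kg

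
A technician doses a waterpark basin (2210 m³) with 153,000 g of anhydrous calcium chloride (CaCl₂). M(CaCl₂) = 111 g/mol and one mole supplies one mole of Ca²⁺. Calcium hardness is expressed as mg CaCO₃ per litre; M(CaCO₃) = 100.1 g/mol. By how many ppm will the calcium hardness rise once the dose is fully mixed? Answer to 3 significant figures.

62.4 ppm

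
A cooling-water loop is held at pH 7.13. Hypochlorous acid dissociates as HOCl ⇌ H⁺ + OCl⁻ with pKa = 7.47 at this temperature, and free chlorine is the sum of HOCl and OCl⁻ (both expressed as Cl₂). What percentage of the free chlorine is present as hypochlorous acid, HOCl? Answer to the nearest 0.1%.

[OCl⁻]/[HOCl] = 10^(pH − pKa) = 10^(7.13 − 7.47) = 10^-0.34 = 0.4571.
Fraction as HOCl = 1 / (1 + 0.4571) = 0.6863.

68.6%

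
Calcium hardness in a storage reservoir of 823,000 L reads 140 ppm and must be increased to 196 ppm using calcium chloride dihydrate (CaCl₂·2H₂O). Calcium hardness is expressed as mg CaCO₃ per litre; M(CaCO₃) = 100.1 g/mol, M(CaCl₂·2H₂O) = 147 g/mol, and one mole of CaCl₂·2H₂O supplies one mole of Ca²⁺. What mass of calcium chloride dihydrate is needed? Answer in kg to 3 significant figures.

67.7 kg

Hardness to add: (196 − 140) = 56 mg/L as CaCO₃ × 823,000 L = 46,090 g as CaCO₃.
Moles of Ca²⁺ (1 mol Ca²⁺ ≡ 1 mol CaCO₃): 46,090 / 100.1 g/mol = 460.4 mol.
Mass of CaCl₂·2H₂O: 460.4 × 147 = 67,680 g.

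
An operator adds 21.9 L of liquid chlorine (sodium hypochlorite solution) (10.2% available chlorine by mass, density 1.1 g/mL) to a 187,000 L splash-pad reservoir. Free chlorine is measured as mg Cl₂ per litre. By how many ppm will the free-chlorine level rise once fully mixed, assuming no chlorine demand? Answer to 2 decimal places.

Mass of solution: 21.9 L × 1000 mL/L × 1.1 g/mL = 24,090 g.
Available chlorine delivered: 24,090 g × 0.102 = 2457 g as Cl₂.
Concentration rise: 2457 g / 187,000 L = 13.14 mg/L = 13.14 ppm.

13.14 ppm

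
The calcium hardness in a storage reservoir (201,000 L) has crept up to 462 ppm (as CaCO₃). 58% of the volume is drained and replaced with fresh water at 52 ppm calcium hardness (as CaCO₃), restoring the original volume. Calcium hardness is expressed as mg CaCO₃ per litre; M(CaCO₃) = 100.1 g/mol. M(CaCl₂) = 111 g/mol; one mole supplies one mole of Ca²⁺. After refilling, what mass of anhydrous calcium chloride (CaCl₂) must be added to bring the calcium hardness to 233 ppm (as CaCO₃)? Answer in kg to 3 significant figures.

After draining 58% and refilling: 462 × 0.42 + 52 × 0.58 = 224.2 ppm.
Deficit to target: 233 − 224.2 = 8.8 mg/L.
As CaCO₃: 8.8 mg/L × 201,000 L = 1769 g; ÷ 100.1 = 17.67 mol Ca²⁺.
Mass: 17.67 × 111 = 1961 g.

1.96 kg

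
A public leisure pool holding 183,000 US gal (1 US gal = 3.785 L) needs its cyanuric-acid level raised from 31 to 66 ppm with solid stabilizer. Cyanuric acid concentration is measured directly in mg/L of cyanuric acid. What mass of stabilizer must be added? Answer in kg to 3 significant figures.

24.2 kg

Volume: 183,000 US gal × 3.785 L/gal = 692,655 L.
CYA to add: (66 − 31) = 35 mg/L × 692,655 L = 24,240 g cyanuric acid.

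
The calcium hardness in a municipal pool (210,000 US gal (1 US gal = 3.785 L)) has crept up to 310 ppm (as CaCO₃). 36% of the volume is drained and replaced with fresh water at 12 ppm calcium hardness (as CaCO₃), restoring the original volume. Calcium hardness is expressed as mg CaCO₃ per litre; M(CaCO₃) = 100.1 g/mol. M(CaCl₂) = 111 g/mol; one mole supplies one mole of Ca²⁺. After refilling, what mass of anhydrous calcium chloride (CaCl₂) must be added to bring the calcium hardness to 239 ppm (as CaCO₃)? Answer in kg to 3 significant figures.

Volume: 210,000 US gal × 3.785 L/gal = 794,850 L.
After draining 36% and refilling: 310 × 0.64 + 12 × 0.36 = 202.72 ppm.
Deficit to target: 239 − 202.72 = 36.28 mg/L.
As CaCO₃: 36.28 mg/L × 794,850 L = 28,840 g; ÷ 100.1 = 288.1 mol Ca²⁺.
Mass: 288.1 × 111 = 31,980 g.

32.0 kg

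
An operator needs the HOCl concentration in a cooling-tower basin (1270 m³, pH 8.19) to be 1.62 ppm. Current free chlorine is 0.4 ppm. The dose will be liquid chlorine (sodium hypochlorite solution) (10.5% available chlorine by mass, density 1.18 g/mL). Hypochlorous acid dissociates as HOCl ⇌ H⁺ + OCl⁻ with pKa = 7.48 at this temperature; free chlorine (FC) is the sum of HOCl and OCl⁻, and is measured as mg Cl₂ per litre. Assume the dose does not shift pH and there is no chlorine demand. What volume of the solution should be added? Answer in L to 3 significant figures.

97.7 L

Volume: 1270 m³ = 1,270,000 L.
[OCl⁻]/[HOCl] = 10^(pH − pKa) = 10^(8.19 − 7.48) = 5.129; fraction as HOCl = 1/(1 + 5.129) = 0.1632.
Free chlorine required for 1.62 ppm HOCl: 1.62 / 0.1632 = 9.928 ppm.
FC to add: 9.928 − 0.4 = 9.528 mg/L as Cl₂.
Cl₂ equivalent: 9.528 mg/L × 1,270,000 L = 12,100 g.
Product at 10.5% available Cl: 12,100 / 0.105 = 115,200 g.
Volume: 115,200 g ÷ 1.18 g/mL = 97,670 mL.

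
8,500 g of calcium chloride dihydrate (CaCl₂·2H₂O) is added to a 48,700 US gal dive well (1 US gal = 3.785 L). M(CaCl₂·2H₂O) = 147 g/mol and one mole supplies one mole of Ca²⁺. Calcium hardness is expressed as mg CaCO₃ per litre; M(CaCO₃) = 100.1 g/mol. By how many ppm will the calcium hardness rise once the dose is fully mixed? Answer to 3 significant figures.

31.4 ppm

Volume: 48,700 US gal × 3.785 L/gal = 184,330 L.
Moles of Ca²⁺: 8,500 g ÷ 147 g/mol = 57.82 mol.
As CaCO₃: 57.82 mol × 100.1 g/mol = 5788 g.
Rise: 5788 g / 184,330 L × 1000 = 31.4 mg/L.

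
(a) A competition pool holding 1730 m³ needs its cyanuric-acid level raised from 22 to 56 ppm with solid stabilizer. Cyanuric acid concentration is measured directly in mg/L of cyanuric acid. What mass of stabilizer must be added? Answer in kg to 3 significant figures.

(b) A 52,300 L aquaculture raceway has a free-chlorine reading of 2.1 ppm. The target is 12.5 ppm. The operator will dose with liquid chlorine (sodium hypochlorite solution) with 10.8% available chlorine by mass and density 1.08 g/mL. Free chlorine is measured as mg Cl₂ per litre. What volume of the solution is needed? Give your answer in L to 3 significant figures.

(a) 58.8 kg; (b) 4.66 L

(a) Volume: 1730 m³ = 1,730,000 L.
(a) CYA to add: (56 − 22) = 34 mg/L × 1,730,000 L = 58,820 g cyanuric acid.

(b) Chlorine deficit: 12.5 − 2.1 = 10.4 ppm = 10.4 mg/L as Cl₂.
(b) Cl₂ equivalent needed: 10.4 mg/L × 52,300 L = 543,900 mg = 543.9 g.
(b) Product at 10.8% available chlorine: 543.9 / 0.108 = 5036 g.
(b) Volume at density 1.08 g/mL: 5036 g ÷ 1.08 g/mL = 4663 mL.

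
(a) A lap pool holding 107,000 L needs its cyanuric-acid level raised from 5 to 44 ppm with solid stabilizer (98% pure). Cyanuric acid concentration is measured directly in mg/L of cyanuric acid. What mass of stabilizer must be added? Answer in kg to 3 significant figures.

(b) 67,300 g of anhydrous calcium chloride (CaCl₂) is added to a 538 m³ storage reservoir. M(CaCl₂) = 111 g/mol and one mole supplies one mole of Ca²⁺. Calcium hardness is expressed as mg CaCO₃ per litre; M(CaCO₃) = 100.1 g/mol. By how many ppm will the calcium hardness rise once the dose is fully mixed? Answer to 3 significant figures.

(a) 4.26 kg; (b) 113 ppm

(a) CYA to add: (44 − 5) = 39 mg/L × 107,000 L = 4173 g cyanuric acid.
(a) At 98% purity: 4173 / 0.98 = 4258 g product.

(b) Volume: 538 m³ = 538,000 L.
(b) Moles of Ca²⁺: 67,300 g ÷ 111 g/mol = 606.3 mol.
(b) As CaCO₃: 606.3 mol × 100.1 g/mol = 60,690 g.
(b) Rise: 60,690 g / 538,000 L × 1000 = 112.8 mg/L.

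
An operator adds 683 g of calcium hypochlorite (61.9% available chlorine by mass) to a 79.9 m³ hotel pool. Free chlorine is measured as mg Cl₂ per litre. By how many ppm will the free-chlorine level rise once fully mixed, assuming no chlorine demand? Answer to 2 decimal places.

5.29 ppm

Volume: 79.9 m³ = 79,900 L.
Available chlorine delivered: 683 g × 0.619 = 422.8 g as Cl₂.
Concentration rise: 422.8 g / 79,900 L = 5.291 mg/L = 5.29 ppm.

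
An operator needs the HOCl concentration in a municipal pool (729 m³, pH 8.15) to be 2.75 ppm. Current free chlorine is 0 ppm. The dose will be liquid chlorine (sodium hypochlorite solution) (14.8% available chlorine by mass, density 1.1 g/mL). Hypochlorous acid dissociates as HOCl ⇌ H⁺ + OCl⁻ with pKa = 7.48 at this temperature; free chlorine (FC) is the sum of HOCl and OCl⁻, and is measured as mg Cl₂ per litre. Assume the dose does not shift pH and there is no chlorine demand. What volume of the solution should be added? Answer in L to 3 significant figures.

69.9 L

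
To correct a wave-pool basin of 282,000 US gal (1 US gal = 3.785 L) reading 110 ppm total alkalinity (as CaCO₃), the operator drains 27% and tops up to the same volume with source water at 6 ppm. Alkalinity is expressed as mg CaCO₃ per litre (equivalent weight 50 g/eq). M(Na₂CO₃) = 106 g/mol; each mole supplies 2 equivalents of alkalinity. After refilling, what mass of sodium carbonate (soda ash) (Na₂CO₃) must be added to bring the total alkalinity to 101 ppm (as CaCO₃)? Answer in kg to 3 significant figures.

21.6 kg

Volume: 282,000 US gal × 3.785 L/gal = 1,067,370 L.
After draining 27% and refilling: 110 × 0.73 + 6 × 0.27 = 81.92 ppm.
Deficit to target: 101 − 81.92 = 19.08 mg/L.
As CaCO₃: 19.08 mg/L × 1,067,370 L = 20,370 g; ÷ 50 g/eq ÷ 2 = 203.7 mol Na₂CO₃.
Mass: 203.7 × 106 = 21,590 g.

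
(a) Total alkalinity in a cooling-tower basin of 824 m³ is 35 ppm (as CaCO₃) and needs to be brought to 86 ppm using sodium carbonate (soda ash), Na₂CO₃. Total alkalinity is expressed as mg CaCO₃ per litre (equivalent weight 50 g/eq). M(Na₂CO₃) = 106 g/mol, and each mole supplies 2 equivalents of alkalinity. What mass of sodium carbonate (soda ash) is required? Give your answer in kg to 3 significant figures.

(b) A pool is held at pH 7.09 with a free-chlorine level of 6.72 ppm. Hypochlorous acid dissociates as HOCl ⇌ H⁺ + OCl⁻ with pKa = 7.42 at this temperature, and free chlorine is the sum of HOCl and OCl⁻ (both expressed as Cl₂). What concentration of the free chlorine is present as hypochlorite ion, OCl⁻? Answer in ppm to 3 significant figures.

(a) 44.5 kg; (b) 2.14 ppm

(a) Volume: 824 m³ = 824,000 L.
(a) Alkalinity to add: (86 − 35) = 51 mg/L as CaCO₃ × 824,000 L = 42,020 g as CaCO₃.
(a) Equivalents: 42,020 g ÷ 50 g/eq = 840.5 eq.
(a) Each mole of Na₂CO₃ supplies 2 eq, so 840.5 / 2 = 420.2 mol.
(a) Mass: 420.2 mol × 106 g/mol = 44,550 g.

(b) [OCl⁻]/[HOCl] = 10^(pH − pKa) = 10^(7.09 − 7.42) = 10^-0.33 = 0.4677.
(b) Fraction as HOCl = 1 / (1 + 0.4677) = 0.6813.
(b) OCl⁻ = (1 − 0.6813) × 6.72 ppm = 2.142 ppm.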